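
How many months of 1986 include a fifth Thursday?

4

A month has five Thursdays exactly when Thursday falls within its first (length − 28) days.
Jan: 31 days, starts Wed → 5 of Wed, Thu, Fri ✓
Feb: 28 days, starts Sat → 5 of (none)
Mar: 31 days, starts Sat → 5 of Sat, Sun, Mon
Apr: 30 days, starts Tue → 5 of Tue, Wed
May: 31 days, starts Thu → 5 of Thu, Fri, Sat ✓
Jun: 30 days, starts Sun → 5 of Sun, Mon
Jul: 31 days, starts Tue → 5 of Tue, Wed, Thu ✓
Aug: 31 days, starts Fri → 5 of Fri, Sat, Sun
Sep: 30 days, starts Mon → 5 of Mon, Tue
Oct: 31 days, starts Wed → 5 of Wed, Thu, Fri ✓
Nov: 30 days, starts Sat → 5 of Sat, Sun
Dec: 31 days, starts Mon → 5 of Mon, Tue, Wed
Months with five Thursdays: Jan, May, Jul, Oct.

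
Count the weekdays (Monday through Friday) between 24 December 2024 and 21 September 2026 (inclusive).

24 December 2024 is a Tuesday.
That's 637 days from start to end, counting both.
637 = 7 × 91, so the span is exactly 91 full weeks.
Each full week contributes 5 weekdays (Mon–Fri): 91 × 5 = 455.

455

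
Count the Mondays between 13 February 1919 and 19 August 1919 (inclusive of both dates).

27 Mondays

13 February 1919 is a Thursday.
That's 188 days from start to end, counting both.
188 = 7 × 26 + 6, so there are 26 full weeks plus 6 extra days.
Each full week contributes one Monday: 26 so far.
The 6 extra days are Thu, Fri, Sat, Sun, Mon, Tue — 1 of them qualifies.
Total: 26 + 1 = 27.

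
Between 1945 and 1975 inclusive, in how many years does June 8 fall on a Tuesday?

Day of week of June 8 in each year:
1945: Fri, 1946: Sat, 1947: Sun, 1948: Tue ✓, 1949: Wed, 1950: Thu, 1951: Fri, 1952: Sun, 1953: Mon, 1954: Tue ✓, 1955: Wed, 1956: Fri, 1957: Sat, 1958: Sun, 1959: Mon, 1960: Wed, 1961: Thu, 1962: Fri, 1963: Sat, 1964: Mon, 1965: Tue ✓, 1966: Wed, 1967: Thu, 1968: Sat, 1969: Sun, 1970: Mon, 1971: Tue ✓, 1972: Thu, 1973: Fri, 1974: Sat, 1975: Sun
Tuesdays: 1948, 1954, 1965, 1971.

4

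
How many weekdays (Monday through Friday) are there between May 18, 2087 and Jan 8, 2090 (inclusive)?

690

May 18, 2087 is a Sunday.
That's 967 days from start to end, counting both.
967 = 7 × 138 + 1, so there are 138 full weeks plus 1 extra day.
Each full week contributes 5 weekdays (Mon–Fri): 138 × 5 = 690.
The 1 extra day is Sunday — none qualify.
Total: 690 + 0 = 690.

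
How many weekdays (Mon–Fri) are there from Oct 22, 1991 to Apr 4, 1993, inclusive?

Oct 22, 1991 is a Tuesday.
The range spans 531 days (inclusive of both endpoints).
531 = 7 × 75 + 6, so there are 75 full weeks plus 6 extra days.
Each full week contributes 5 weekdays (Mon–Fri): 75 × 5 = 375.
The 6 extra days are Tue, Wed, Thu, Fri, Sat, Sun — 4 of them qualify.
Total: 375 + 4 = 379.

379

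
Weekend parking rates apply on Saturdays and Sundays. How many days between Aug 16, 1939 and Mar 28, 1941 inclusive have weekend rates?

168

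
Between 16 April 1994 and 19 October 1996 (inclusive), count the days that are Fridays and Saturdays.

263

16 April 1994 is a Saturday.
From 16 April 1994 to 19 October 1996 is 918 days inclusive.
918 = 7 × 131 + 1, so there are 131 full weeks plus 1 extra day.
Each full week contributes 2 days from the set (Fri, Sat): 131 × 2 = 262.
The 1 extra day is Sat — 1 of them qualifies.
Total: 262 + 1 = 263.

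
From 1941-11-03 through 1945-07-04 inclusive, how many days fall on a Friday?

191 Fridays

1941-11-03 is a Monday.
That's 1340 days from start to end, counting both.
1340 = 7 × 191 + 3, so there are 191 full weeks plus 3 extra days.
Each full week contributes one Friday: 191 so far.
The 3 extra days are Monday, Tuesday, Wednesday — none qualify.
Total: 191 + 0 = 191.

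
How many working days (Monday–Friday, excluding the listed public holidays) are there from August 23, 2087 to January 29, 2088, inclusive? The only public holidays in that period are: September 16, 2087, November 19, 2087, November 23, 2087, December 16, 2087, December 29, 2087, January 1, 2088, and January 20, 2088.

August 23, 2087 is a Saturday.
That's 160 days from start to end, counting both.
160 = 7 × 22 + 6, so there are 22 full weeks plus 6 extra days.
Each full week contributes 5 weekdays (Mon–Fri): 22 × 5 = 110.
The 6 extra days are Saturday, Sunday, Monday, Tuesday, Wednesday, Thursday — 4 of them qualify.
Total: 110 + 4 = 114.
Holidays: September 16, 2087 (Tue); November 19, 2087 (Wed); November 23, 2087 (Sun); December 16, 2087 (Tue); December 29, 2087 (Mon); January 1, 2088 (Thu); January 20, 2088 (Tue).
6 of the 7 holidays fall on weekdays; the rest are weekends and were already excluded.
Business days: 114 − 6 = 108.

108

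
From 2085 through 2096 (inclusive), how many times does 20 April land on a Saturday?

1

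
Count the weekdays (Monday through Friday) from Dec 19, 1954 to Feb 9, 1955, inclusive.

Dec 19, 1954 is a Sunday.
That's 53 days from start to end, counting both.
53 = 7 × 7 + 4, so there are 7 full weeks plus 4 extra days.
Each full week contributes 5 weekdays (Mon–Fri): 7 × 5 = 35.
The 4 extra days are Sun, Mon, Tue, Wed — 3 of them qualify.
Total: 35 + 3 = 38.

38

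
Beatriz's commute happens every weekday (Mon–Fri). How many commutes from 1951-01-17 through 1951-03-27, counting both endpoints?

50

1951-01-17 is a Wednesday.
The range spans 70 days (inclusive of both endpoints).
70 = 7 × 10, so the span is exactly 10 full weeks.
Each full week contributes 5 weekdays (Mon–Fri): 10 × 5 = 50.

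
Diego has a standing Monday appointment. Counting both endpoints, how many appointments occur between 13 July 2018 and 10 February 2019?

30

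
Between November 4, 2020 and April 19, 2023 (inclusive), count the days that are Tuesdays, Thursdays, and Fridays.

384

November 4, 2020 is a Wednesday.
That's 897 days from start to end, counting both.
897 = 7 × 128 + 1, so there are 128 full weeks plus 1 extra day.
Each full week contributes 3 days from the set (Tue, Thu, Fri): 128 × 3 = 384.
The 1 extra day is Wednesday — none qualify.
Total: 384 + 0 = 384.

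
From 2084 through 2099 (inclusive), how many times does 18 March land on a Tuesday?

Day of week of March 18 in each year:
2084: Sat, 2085: Sun, 2086: Mon, 2087: Tue ✓, 2088: Thu, 2089: Fri, 2090: Sat, 2091: Sun, 2092: Tue ✓, 2093: Wed, 2094: Thu, 2095: Fri, 2096: Sun, 2097: Mon, 2098: Tue ✓, 2099: Wed
Tuesdays: 2087, 2092, 2098.

3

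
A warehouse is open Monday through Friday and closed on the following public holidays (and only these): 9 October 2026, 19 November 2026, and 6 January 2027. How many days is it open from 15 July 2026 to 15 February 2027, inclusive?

15 July 2026 is a Wednesday.
The range spans 216 days (inclusive of both endpoints).
216 = 7 × 30 + 6, so there are 30 full weeks plus 6 extra days.
Each full week contributes 5 weekdays (Mon–Fri): 30 × 5 = 150.
The 6 extra days are Wednesday, Thursday, Friday, Saturday, Sunday, Monday — 4 of them qualify.
Total: 150 + 4 = 154.
Holidays: 9 October 2026 (Fri); 19 November 2026 (Thu); 6 January 2027 (Wed).
All 3 holidays fall on weekdays, so subtract 3.
Business days: 154 − 3 = 151.

151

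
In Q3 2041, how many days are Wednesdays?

July 1, 2041 is a Monday.
That's 92 days from start to end, counting both.
92 = 7 × 13 + 1, so there are 13 full weeks plus 1 extra day.
Each full week contributes one Wednesday: 13 so far.
The 1 extra day is Mon — none qualify.
Total: 13 + 0 = 13.

13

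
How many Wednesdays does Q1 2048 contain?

January 1, 2048 is a Wednesday.
The range spans 91 days (inclusive of both endpoints).
91 = 7 × 13, so the span is exactly 13 full weeks.
Each full week contributes one Wednesday: 13 so far.

13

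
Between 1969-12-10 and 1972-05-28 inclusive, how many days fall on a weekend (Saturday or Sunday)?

258

1969-12-10 is a Wednesday.
The range spans 901 days (inclusive of both endpoints).
901 = 7 × 128 + 5, so there are 128 full weeks plus 5 extra days.
Each full week contributes 2 weekend days (Sat, Sun): 128 × 2 = 256.
The 5 extra days are Wednesday, Thursday, Friday, Saturday, Sunday — 2 of them qualify.
Total: 256 + 2 = 258.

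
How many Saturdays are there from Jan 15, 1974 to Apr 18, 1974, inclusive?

Jan 15, 1974 is a Tuesday.
The range spans 94 days (inclusive of both endpoints).
94 = 7 × 13 + 3, so there are 13 full weeks plus 3 extra days.
Each full week contributes one Saturday: 13 so far.
The 3 extra days are Tue, Wed, Thu — none qualify.
Total: 13 + 0 = 13.

13 Saturdays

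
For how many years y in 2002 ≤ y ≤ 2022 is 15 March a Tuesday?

4

Day of week of March 15 in each year:
2002: Fri, 2003: Sat, 2004: Mon, 2005: Tue ✓, 2006: Wed, 2007: Thu, 2008: Sat, 2009: Sun, 2010: Mon, 2011: Tue ✓, 2012: Thu, 2013: Fri, 2014: Sat, 2015: Sun, 2016: Tue ✓, 2017: Wed, 2018: Thu, 2019: Fri, 2020: Sun, 2021: Mon, 2022: Tue ✓
Tuesdays: 2005, 2011, 2016, 2022.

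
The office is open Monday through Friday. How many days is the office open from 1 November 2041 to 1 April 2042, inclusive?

1 November 2041 is a Friday.
That's 152 days from start to end, counting both.
152 = 7 × 21 + 5, so there are 21 full weeks plus 5 extra days.
Each full week contributes 5 weekdays (Mon–Fri): 21 × 5 = 105.
The 5 extra days are Fri, Sat, Sun, Mon, Tue — 3 of them qualify.
Total: 105 + 3 = 108.

108 weekdays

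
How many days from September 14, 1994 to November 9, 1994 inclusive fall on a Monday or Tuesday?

September 14, 1994 is a Wednesday.
The range spans 57 days (inclusive of both endpoints).
57 = 7 × 8 + 1, so there are 8 full weeks plus 1 extra day.
Each full week contributes 2 days from the set (Mon, Tue): 8 × 2 = 16.
The 1 extra day is Wed — none qualify.
Total: 16 + 0 = 16.

16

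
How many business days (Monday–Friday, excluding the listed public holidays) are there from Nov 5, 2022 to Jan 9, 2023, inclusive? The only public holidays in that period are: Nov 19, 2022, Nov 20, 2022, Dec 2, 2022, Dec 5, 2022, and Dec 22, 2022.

43

Nov 5, 2022 is a Saturday.
The range spans 66 days (inclusive of both endpoints).
66 = 7 × 9 + 3, so there are 9 full weeks plus 3 extra days.
Each full week contributes 5 weekdays (Mon–Fri): 9 × 5 = 45.
The 3 extra days are Saturday, Sunday, Monday — 1 of them qualifies.
Total: 45 + 1 = 46.
Holidays: Nov 19, 2022 (Sat); Nov 20, 2022 (Sun); Dec 2, 2022 (Fri); Dec 5, 2022 (Mon); Dec 22, 2022 (Thu).
3 of the 5 holidays fall on weekdays; the rest are weekends and were already excluded.
Business days: 46 − 3 = 43.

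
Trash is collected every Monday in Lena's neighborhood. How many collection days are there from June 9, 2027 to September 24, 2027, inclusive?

15 Mondays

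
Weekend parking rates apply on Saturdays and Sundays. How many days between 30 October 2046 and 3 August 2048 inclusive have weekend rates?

30 October 2046 is a Tuesday.
From 30 October 2046 to 3 August 2048 is 644 days inclusive.
644 = 7 × 92, so the span is exactly 92 full weeks.
Each full week contributes 2 weekend days (Sat, Sun): 92 × 2 = 184.
Total: 184.

184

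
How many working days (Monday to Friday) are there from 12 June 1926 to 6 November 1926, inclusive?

105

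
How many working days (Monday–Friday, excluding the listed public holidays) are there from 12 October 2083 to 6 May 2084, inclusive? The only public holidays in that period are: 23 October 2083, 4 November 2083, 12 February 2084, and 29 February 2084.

12 October 2083 is a Tuesday.
That's 208 days from start to end, counting both.
208 = 7 × 29 + 5, so there are 29 full weeks plus 5 extra days.
Each full week contributes 5 weekdays (Mon–Fri): 29 × 5 = 145.
The 5 extra days are Tuesday, Wednesday, Thursday, Friday, Saturday — 4 of them qualify.
Total: 145 + 4 = 149.
Holidays: 23 October 2083 (Sat); 4 November 2083 (Thu); 12 February 2084 (Sat); 29 February 2084 (Tue).
2 of the 4 holidays fall on weekdays; the rest are weekends and were already excluded.
Business days: 149 − 2 = 147.

147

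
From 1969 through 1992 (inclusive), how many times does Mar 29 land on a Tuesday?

3

Day of week of March 29 in each year:
1969: Sat, 1970: Sun, 1971: Mon, 1972: Wed, 1973: Thu, 1974: Fri, 1975: Sat, 1976: Mon, 1977: Tue ✓, 1978: Wed, 1979: Thu, 1980: Sat, 1981: Sun, 1982: Mon, 1983: Tue ✓, 1984: Thu, 1985: Fri, 1986: Sat, 1987: Sun, 1988: Tue ✓, 1989: Wed, 1990: Thu, 1991: Fri, 1992: Sun
Tuesdays: 1977, 1983, 1988.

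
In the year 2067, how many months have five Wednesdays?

A month has five Wednesdays exactly when Wednesday falls within its first (length − 28) days.
Jan: 31 days, starts Sat → 5 of Sat, Sun, Mon
Feb: 28 days, starts Tue → 5 of (none)
Mar: 31 days, starts Tue → 5 of Tue, Wed, Thu ✓
Apr: 30 days, starts Fri → 5 of Fri, Sat
May: 31 days, starts Sun → 5 of Sun, Mon, Tue
Jun: 30 days, starts Wed → 5 of Wed, Thu ✓
Jul: 31 days, starts Fri → 5 of Fri, Sat, Sun
Aug: 31 days, starts Mon → 5 of Mon, Tue, Wed ✓
Sep: 30 days, starts Thu → 5 of Thu, Fri
Oct: 31 days, starts Sat → 5 of Sat, Sun, Mon
Nov: 30 days, starts Tue → 5 of Tue, Wed ✓
Dec: 31 days, starts Thu → 5 of Thu, Fri, Sat
Months with five Wednesdays: Mar, Jun, Aug, Nov.

4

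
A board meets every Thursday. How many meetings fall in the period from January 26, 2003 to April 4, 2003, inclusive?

10 Thursdays

January 26, 2003 is a Sunday.
From January 26, 2003 to April 4, 2003 is 69 days inclusive.
69 = 7 × 9 + 6, so there are 9 full weeks plus 6 extra days.
Each full week contributes one Thursday: 9 so far.
The 6 extra days are Sunday, Monday, Tuesday, Wednesday, Thursday, Friday — 1 of them qualifies.
Total: 9 + 1 = 10.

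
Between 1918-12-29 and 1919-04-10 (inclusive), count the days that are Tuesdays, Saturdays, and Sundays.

1918-12-29 is a Sunday.
The range spans 103 days (inclusive of both endpoints).
103 = 7 × 14 + 5, so there are 14 full weeks plus 5 extra days.
Each full week contributes 3 days from the set (Tue, Sat, Sun): 14 × 3 = 42.
The 5 extra days are Sunday, Monday, Tuesday, Wednesday, Thursday — 2 of them qualify.
Total: 42 + 2 = 44.

44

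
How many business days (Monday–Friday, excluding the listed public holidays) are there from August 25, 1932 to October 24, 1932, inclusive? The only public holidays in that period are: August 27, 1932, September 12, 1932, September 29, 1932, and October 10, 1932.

August 25, 1932 is a Thursday.
The range spans 61 days (inclusive of both endpoints).
61 = 7 × 8 + 5, so there are 8 full weeks plus 5 extra days.
Each full week contributes 5 weekdays (Mon–Fri): 8 × 5 = 40.
The 5 extra days are Thu, Fri, Sat, Sun, Mon — 3 of them qualify.
Total: 40 + 3 = 43.
Holidays: August 27, 1932 (Sat); September 12, 1932 (Mon); September 29, 1932 (Thu); October 10, 1932 (Mon).
3 of the 4 holidays fall on weekdays; the rest are weekends and were already excluded.
Business days: 43 − 3 = 40.

40 business days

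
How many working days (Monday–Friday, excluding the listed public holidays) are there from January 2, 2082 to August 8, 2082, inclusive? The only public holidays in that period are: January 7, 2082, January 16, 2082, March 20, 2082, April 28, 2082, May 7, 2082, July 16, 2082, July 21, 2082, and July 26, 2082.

January 2, 2082 is a Friday.
From January 2, 2082 to August 8, 2082 is 219 days inclusive.
219 = 7 × 31 + 2, so there are 31 full weeks plus 2 extra days.
Each full week contributes 5 weekdays (Mon–Fri): 31 × 5 = 155.
The 2 extra days are Friday, Saturday — 1 of them qualifies.
Total: 155 + 1 = 156.
Holidays: January 7, 2082 (Wed); January 16, 2082 (Fri); March 20, 2082 (Fri); April 28, 2082 (Tue); May 7, 2082 (Thu); July 16, 2082 (Thu); July 21, 2082 (Tue); July 26, 2082 (Sun).
7 of the 8 holidays fall on weekdays; the rest are weekends and were already excluded.
Business days: 156 − 7 = 149.

149 working days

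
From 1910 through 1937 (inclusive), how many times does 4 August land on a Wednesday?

Day of week of August 4 in each year:
1910: Thu, 1911: Fri, 1912: Sun, 1913: Mon, 1914: Tue, 1915: Wed ✓, 1916: Fri, 1917: Sat, 1918: Sun, 1919: Mon, 1920: Wed ✓, 1921: Thu, 1922: Fri, 1923: Sat, 1924: Mon, 1925: Tue, 1926: Wed ✓, 1927: Thu, 1928: Sat, 1929: Sun, 1930: Mon, 1931: Tue, 1932: Thu, 1933: Fri, 1934: Sat, 1935: Sun, 1936: Tue, 1937: Wed ✓
Wednesdays: 1915, 1920, 1926, 1937.

4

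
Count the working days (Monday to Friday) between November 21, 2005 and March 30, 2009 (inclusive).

November 21, 2005 is a Monday.
That's 1226 days from start to end, counting both.
1226 = 7 × 175 + 1, so there are 175 full weeks plus 1 extra day.
Each full week contributes 5 weekdays (Mon–Fri): 175 × 5 = 875.
The 1 extra day is Mon — 1 of them qualifies.
Total: 875 + 1 = 876.

876 weekdays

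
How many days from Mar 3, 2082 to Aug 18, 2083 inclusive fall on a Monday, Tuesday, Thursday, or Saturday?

Mar 3, 2082 is a Tuesday.
From Mar 3, 2082 to Aug 18, 2083 is 534 days inclusive.
534 = 7 × 76 + 2, so there are 76 full weeks plus 2 extra days.
Each full week contributes 4 days from the set (Mon, Tue, Thu, Sat): 76 × 4 = 304.
The 2 extra days are Tue, Wed — 1 of them qualifies.
Total: 304 + 1 = 305.

305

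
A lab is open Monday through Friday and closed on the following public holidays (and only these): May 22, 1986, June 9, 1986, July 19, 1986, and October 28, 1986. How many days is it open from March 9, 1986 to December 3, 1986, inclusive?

190

March 9, 1986 is a Sunday.
The range spans 270 days (inclusive of both endpoints).
270 = 7 × 38 + 4, so there are 38 full weeks plus 4 extra days.
Each full week contributes 5 weekdays (Mon–Fri): 38 × 5 = 190.
The 4 extra days are Sun, Mon, Tue, Wed — 3 of them qualify.
Total: 190 + 3 = 193.
Holidays: May 22, 1986 (Thu); June 9, 1986 (Mon); July 19, 1986 (Sat); October 28, 1986 (Tue).
3 of the 4 holidays fall on weekdays; the rest are weekends and were already excluded.
Business days: 193 − 3 = 190.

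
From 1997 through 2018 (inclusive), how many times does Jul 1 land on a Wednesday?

Day of week of July 1 in each year:
1997: Tue, 1998: Wed ✓, 1999: Thu, 2000: Sat, 2001: Sun, 2002: Mon, 2003: Tue, 2004: Thu, 2005: Fri, 2006: Sat, 2007: Sun, 2008: Tue, 2009: Wed ✓, 2010: Thu, 2011: Fri, 2012: Sun, 2013: Mon, 2014: Tue, 2015: Wed ✓, 2016: Fri, 2017: Sat, 2018: Sun
Wednesdays: 1998, 2009, 2015.

3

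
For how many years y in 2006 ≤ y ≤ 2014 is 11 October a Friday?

1

Day of week of October 11 in each year:
2006: Wed, 2007: Thu, 2008: Sat, 2009: Sun, 2010: Mon, 2011: Tue, 2012: Thu, 2013: Fri ✓, 2014: Sat
Fridays: 2013.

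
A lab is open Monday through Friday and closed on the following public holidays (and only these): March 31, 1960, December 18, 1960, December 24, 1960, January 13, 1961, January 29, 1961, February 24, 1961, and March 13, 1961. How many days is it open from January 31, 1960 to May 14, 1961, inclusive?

331 working days

January 31, 1960 is a Sunday.
The range spans 470 days (inclusive of both endpoints).
470 = 7 × 67 + 1, so there are 67 full weeks plus 1 extra day.
Each full week contributes 5 weekdays (Mon–Fri): 67 × 5 = 335.
The 1 extra day is Sunday — none qualify.
Total: 335 + 0 = 335.
Holidays: March 31, 1960 (Thu); December 18, 1960 (Sun); December 24, 1960 (Sat); January 13, 1961 (Fri); January 29, 1961 (Sun); February 24, 1961 (Fri); March 13, 1961 (Mon).
4 of the 7 holidays fall on weekdays; the rest are weekends and were already excluded.
Business days: 335 − 4 = 331.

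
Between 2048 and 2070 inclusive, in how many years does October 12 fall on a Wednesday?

3

Day of week of October 12 in each year:
2048: Mon, 2049: Tue, 2050: Wed ✓, 2051: Thu, 2052: Sat, 2053: Sun, 2054: Mon, 2055: Tue, 2056: Thu, 2057: Fri, 2058: Sat, 2059: Sun, 2060: Tue, 2061: Wed ✓, 2062: Thu, 2063: Fri, 2064: Sun, 2065: Mon, 2066: Tue, 2067: Wed ✓, 2068: Fri, 2069: Sat, 2070: Sun
Wednesdays: 2050, 2061, 2067.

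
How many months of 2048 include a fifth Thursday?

5

A month has five Thursdays exactly when Thursday falls within its first (length − 28) days.
Jan: 31 days, starts Wed → 5 of Wed, Thu, Fri ✓
Feb: 29 days, starts Sat → 5 of Sat
Mar: 31 days, starts Sun → 5 of Sun, Mon, Tue
Apr: 30 days, starts Wed → 5 of Wed, Thu ✓
May: 31 days, starts Fri → 5 of Fri, Sat, Sun
Jun: 30 days, starts Mon → 5 of Mon, Tue
Jul: 31 days, starts Wed → 5 of Wed, Thu, Fri ✓
Aug: 31 days, starts Sat → 5 of Sat, Sun, Mon
Sep: 30 days, starts Tue → 5 of Tue, Wed
Oct: 31 days, starts Thu → 5 of Thu, Fri, Sat ✓
Nov: 30 days, starts Sun → 5 of Sun, Mon
Dec: 31 days, starts Tue → 5 of Tue, Wed, Thu ✓
Months with five Thursdays: Jan, Apr, Jul, Oct, Dec.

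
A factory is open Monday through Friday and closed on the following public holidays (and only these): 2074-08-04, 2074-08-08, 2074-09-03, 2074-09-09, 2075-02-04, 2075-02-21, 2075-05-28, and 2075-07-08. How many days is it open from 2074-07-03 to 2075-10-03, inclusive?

2074-07-03 is a Tuesday.
The range spans 458 days (inclusive of both endpoints).
458 = 7 × 65 + 3, so there are 65 full weeks plus 3 extra days.
Each full week contributes 5 weekdays (Mon–Fri): 65 × 5 = 325.
The 3 extra days are Tue, Wed, Thu — 3 of them qualify.
Total: 325 + 3 = 328.
Holidays: 2074-08-04 (Sat); 2074-08-08 (Wed); 2074-09-03 (Mon); 2074-09-09 (Sun); 2075-02-04 (Mon); 2075-02-21 (Thu); 2075-05-28 (Tue); 2075-07-08 (Mon).
6 of the 8 holidays fall on weekdays; the rest are weekends and were already excluded.
Business days: 328 − 6 = 322.

322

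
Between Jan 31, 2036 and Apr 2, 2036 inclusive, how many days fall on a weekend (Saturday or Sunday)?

18

Jan 31, 2036 is a Thursday.
That's 63 days from start to end, counting both.
63 = 7 × 9, so the span is exactly 9 full weeks.
Each full week contributes 2 weekend days (Sat, Sun): 9 × 2 = 18.
Total: 18.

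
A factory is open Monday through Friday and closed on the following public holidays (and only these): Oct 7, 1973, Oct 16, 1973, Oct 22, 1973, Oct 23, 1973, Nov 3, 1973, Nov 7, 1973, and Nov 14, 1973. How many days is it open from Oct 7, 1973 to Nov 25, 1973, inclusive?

Oct 7, 1973 is a Sunday.
That's 50 days from start to end, counting both.
50 = 7 × 7 + 1, so there are 7 full weeks plus 1 extra day.
Each full week contributes 5 weekdays (Mon–Fri): 7 × 5 = 35.
The 1 extra day is Sunday — none qualify.
Total: 35 + 0 = 35.
Holidays: Oct 7, 1973 (Sun); Oct 16, 1973 (Tue); Oct 22, 1973 (Mon); Oct 23, 1973 (Tue); Nov 3, 1973 (Sat); Nov 7, 1973 (Wed); Nov 14, 1973 (Wed).
5 of the 7 holidays fall on weekdays; the rest are weekends and were already excluded.
Business days: 35 − 5 = 30.

30 working days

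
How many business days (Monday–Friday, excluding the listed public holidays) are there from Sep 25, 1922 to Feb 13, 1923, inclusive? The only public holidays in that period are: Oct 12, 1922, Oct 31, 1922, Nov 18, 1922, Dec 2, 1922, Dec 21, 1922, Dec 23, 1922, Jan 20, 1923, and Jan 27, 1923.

99 business days

Sep 25, 1922 is a Monday.
From Sep 25, 1922 to Feb 13, 1923 is 142 days inclusive.
142 = 7 × 20 + 2, so there are 20 full weeks plus 2 extra days.
Each full week contributes 5 weekdays (Mon–Fri): 20 × 5 = 100.
The 2 extra days are Mon, Tue — 2 of them qualify.
Total: 100 + 2 = 102.
Holidays: Oct 12, 1922 (Thu); Oct 31, 1922 (Tue); Nov 18, 1922 (Sat); Dec 2, 1922 (Sat); Dec 21, 1922 (Thu); Dec 23, 1922 (Sat); Jan 20, 1923 (Sat); Jan 27, 1923 (Sat).
3 of the 8 holidays fall on weekdays; the rest are weekends and were already excluded.
Business days: 102 − 3 = 99.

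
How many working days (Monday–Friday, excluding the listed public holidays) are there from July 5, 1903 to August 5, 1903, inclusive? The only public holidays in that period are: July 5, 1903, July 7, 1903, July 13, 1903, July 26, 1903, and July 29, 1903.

July 5, 1903 is a Sunday.
From July 5, 1903 to August 5, 1903 is 32 days inclusive.
32 = 7 × 4 + 4, so there are 4 full weeks plus 4 extra days.
Each full week contributes 5 weekdays (Mon–Fri): 4 × 5 = 20.
The 4 extra days are Sunday, Monday, Tuesday, Wednesday — 3 of them qualify.
Total: 20 + 3 = 23.
Holidays: July 5, 1903 (Sun); July 7, 1903 (Tue); July 13, 1903 (Mon); July 26, 1903 (Sun); July 29, 1903 (Wed).
3 of the 5 holidays fall on weekdays; the rest are weekends and were already excluded.
Business days: 23 − 3 = 20.

20 working days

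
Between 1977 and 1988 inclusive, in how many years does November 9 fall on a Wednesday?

3

Day of week of November 9 in each year:
1977: Wed ✓, 1978: Thu, 1979: Fri, 1980: Sun, 1981: Mon, 1982: Tue, 1983: Wed ✓, 1984: Fri, 1985: Sat, 1986: Sun, 1987: Mon, 1988: Wed ✓
Wednesdays: 1977, 1983, 1988.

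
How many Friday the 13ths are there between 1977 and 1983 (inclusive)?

11

Friday-the-13ths by year:
1977: May
1978: Jan, Oct
1979: Apr, Jul
1980: Jun
1981: Feb, Mar, Nov
1982: Aug
1983: May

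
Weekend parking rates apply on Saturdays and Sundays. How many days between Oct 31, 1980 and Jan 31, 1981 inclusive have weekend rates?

Oct 31, 1980 is a Friday.
From Oct 31, 1980 to Jan 31, 1981 is 93 days inclusive.
93 = 7 × 13 + 2, so there are 13 full weeks plus 2 extra days.
Each full week contributes 2 weekend days (Sat, Sun): 13 × 2 = 26.
The 2 extra days are Friday, Saturday — 1 of them qualifies.
Total: 26 + 1 = 27.

27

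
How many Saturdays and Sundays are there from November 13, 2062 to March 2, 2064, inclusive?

November 13, 2062 is a Monday.
From November 13, 2062 to March 2, 2064 is 476 days inclusive.
476 = 7 × 68, so the span is exactly 68 full weeks.
Each full week contributes 2 weekend days (Sat, Sun): 68 × 2 = 136.
Total: 136.

136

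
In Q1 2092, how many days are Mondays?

13

January 1, 2092 is a Tuesday.
From January 1, 2092 to March 31, 2092 is 91 days inclusive.
91 = 7 × 13, so the span is exactly 13 full weeks.
Each full week contributes one Monday: 13 so far.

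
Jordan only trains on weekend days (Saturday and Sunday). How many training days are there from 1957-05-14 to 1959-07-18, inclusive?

227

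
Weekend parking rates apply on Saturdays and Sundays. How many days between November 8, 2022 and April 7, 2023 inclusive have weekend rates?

November 8, 2022 is a Tuesday.
The range spans 151 days (inclusive of both endpoints).
151 = 7 × 21 + 4, so there are 21 full weeks plus 4 extra days.
Each full week contributes 2 weekend days (Sat, Sun): 21 × 2 = 42.
The 4 extra days are Tue, Wed, Thu, Fri — none qualify.
Total: 42 + 0 = 42.

42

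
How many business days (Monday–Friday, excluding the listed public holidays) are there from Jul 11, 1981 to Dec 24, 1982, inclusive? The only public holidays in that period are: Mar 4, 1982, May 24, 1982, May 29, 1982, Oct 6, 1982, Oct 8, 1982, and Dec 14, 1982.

Jul 11, 1981 is a Saturday.
That's 532 days from start to end, counting both.
532 = 7 × 76, so the span is exactly 76 full weeks.
Each full week contributes 5 weekdays (Mon–Fri): 76 × 5 = 380.
Total: 380.
Holidays: Mar 4, 1982 (Thu); May 24, 1982 (Mon); May 29, 1982 (Sat); Oct 6, 1982 (Wed); Oct 8, 1982 (Fri); Dec 14, 1982 (Tue).
5 of the 6 holidays fall on weekdays; the rest are weekends and were already excluded.
Business days: 380 − 5 = 375.

375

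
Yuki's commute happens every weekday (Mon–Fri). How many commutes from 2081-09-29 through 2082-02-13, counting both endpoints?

100

2081-09-29 is a Monday.
From 2081-09-29 to 2082-02-13 is 138 days inclusive.
138 = 7 × 19 + 5, so there are 19 full weeks plus 5 extra days.
Each full week contributes 5 weekdays (Mon–Fri): 19 × 5 = 95.
The 5 extra days are Monday, Tuesday, Wednesday, Thursday, Friday — 5 of them qualify.
Total: 95 + 5 = 100.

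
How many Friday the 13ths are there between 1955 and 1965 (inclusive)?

20

Friday-the-13ths by year:
1955: May
1956: Jan, Apr, Jul
1957: Sep, Dec
1958: Jun
1959: Feb, Mar, Nov
1960: May
1961: Jan, Oct
1962: Apr, Jul
1963: Sep, Dec
1964: Mar, Nov
1965: Aug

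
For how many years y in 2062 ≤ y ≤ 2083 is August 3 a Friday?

3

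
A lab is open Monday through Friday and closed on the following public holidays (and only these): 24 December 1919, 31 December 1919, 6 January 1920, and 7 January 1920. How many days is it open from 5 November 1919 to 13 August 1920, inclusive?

199 business days

5 November 1919 is a Wednesday.
The range spans 283 days (inclusive of both endpoints).
283 = 7 × 40 + 3, so there are 40 full weeks plus 3 extra days.
Each full week contributes 5 weekdays (Mon–Fri): 40 × 5 = 200.
The 3 extra days are Wednesday, Thursday, Friday — 3 of them qualify.
Total: 200 + 3 = 203.
Holidays: 24 December 1919 (Wed); 31 December 1919 (Wed); 6 January 1920 (Tue); 7 January 1920 (Wed).
All 4 holidays fall on weekdays, so subtract 4.
Business days: 203 − 4 = 199.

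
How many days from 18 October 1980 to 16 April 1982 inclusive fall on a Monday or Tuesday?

156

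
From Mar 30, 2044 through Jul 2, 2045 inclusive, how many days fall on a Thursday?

66

Mar 30, 2044 is a Wednesday.
The range spans 460 days (inclusive of both endpoints).
460 = 7 × 65 + 5, so there are 65 full weeks plus 5 extra days.
Each full week contributes one Thursday: 65 so far.
The 5 extra days are Wed, Thu, Fri, Sat, Sun — 1 of them qualifies.
Total: 65 + 1 = 66.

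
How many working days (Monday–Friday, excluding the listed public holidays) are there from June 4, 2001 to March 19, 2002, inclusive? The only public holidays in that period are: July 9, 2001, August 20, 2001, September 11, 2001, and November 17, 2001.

June 4, 2001 is a Monday.
That's 289 days from start to end, counting both.
289 = 7 × 41 + 2, so there are 41 full weeks plus 2 extra days.
Each full week contributes 5 weekdays (Mon–Fri): 41 × 5 = 205.
The 2 extra days are Mon, Tue — 2 of them qualify.
Total: 205 + 2 = 207.
Holidays: July 9, 2001 (Mon); August 20, 2001 (Mon); September 11, 2001 (Tue); November 17, 2001 (Sat).
3 of the 4 holidays fall on weekdays; the rest are weekends and were already excluded.
Business days: 207 − 3 = 204.

204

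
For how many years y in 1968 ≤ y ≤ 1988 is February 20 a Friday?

Day of week of February 20 in each year:
1968: Tue, 1969: Thu, 1970: Fri ✓, 1971: Sat, 1972: Sun, 1973: Tue, 1974: Wed, 1975: Thu, 1976: Fri ✓, 1977: Sun, 1978: Mon, 1979: Tue, 1980: Wed, 1981: Fri ✓, 1982: Sat, 1983: Sun, 1984: Mon, 1985: Wed, 1986: Thu, 1987: Fri ✓, 1988: Sat
Fridays: 1970, 1976, 1981, 1987.

4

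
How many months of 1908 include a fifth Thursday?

5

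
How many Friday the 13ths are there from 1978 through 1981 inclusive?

8

Friday-the-13ths by year:
1978: Jan, Oct
1979: Apr, Jul
1980: Jun
1981: Feb, Mar, Nov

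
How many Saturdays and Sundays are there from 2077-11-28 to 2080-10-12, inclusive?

300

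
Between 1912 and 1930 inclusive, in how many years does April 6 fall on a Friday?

3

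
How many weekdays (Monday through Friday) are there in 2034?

2034-01-01 is a Sunday.
From 2034-01-01 to 2034-12-31 is 365 days inclusive.
365 = 7 × 52 + 1, so there are 52 full weeks plus 1 extra day.
Each full week contributes 5 weekdays (Mon–Fri): 52 × 5 = 260.
The 1 extra day is Sunday — none qualify.
Total: 260 + 0 = 260.

260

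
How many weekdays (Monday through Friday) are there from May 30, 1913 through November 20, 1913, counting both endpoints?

125

May 30, 1913 is a Friday.
That's 175 days from start to end, counting both.
175 = 7 × 25, so the span is exactly 25 full weeks.
Each full week contributes 5 weekdays (Mon–Fri): 25 × 5 = 125.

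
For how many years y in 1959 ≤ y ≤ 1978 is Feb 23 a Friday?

3

Day of week of February 23 in each year:
1959: Mon, 1960: Tue, 1961: Thu, 1962: Fri ✓, 1963: Sat, 1964: Sun, 1965: Tue, 1966: Wed, 1967: Thu, 1968: Fri ✓, 1969: Sun, 1970: Mon, 1971: Tue, 1972: Wed, 1973: Fri ✓, 1974: Sat, 1975: Sun, 1976: Mon, 1977: Wed, 1978: Thu
Fridays: 1962, 1968, 1973.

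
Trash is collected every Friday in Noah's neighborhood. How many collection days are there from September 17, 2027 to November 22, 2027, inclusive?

10 Fridays

September 17, 2027 is a Friday.
From September 17, 2027 to November 22, 2027 is 67 days inclusive.
67 = 7 × 9 + 4, so there are 9 full weeks plus 4 extra days.
Each full week contributes one Friday: 9 so far.
The 4 extra days are Friday, Saturday, Sunday, Monday — 1 of them qualifies.
Total: 9 + 1 = 10.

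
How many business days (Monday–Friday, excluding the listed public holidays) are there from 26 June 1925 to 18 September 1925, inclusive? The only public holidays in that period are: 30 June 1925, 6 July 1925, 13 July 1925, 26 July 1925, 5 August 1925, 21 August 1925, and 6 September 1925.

56

26 June 1925 is a Friday.
That's 85 days from start to end, counting both.
85 = 7 × 12 + 1, so there are 12 full weeks plus 1 extra day.
Each full week contributes 5 weekdays (Mon–Fri): 12 × 5 = 60.
The 1 extra day is Fri — 1 of them qualifies.
Total: 60 + 1 = 61.
Holidays: 30 June 1925 (Tue); 6 July 1925 (Mon); 13 July 1925 (Mon); 26 July 1925 (Sun); 5 August 1925 (Wed); 21 August 1925 (Fri); 6 September 1925 (Sun).
5 of the 7 holidays fall on weekdays; the rest are weekends and were already excluded.
Business days: 61 − 5 = 56.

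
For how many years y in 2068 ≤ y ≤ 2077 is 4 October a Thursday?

2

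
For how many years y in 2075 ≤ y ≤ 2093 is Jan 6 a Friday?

Day of week of January 6 in each year:
2075: Sun, 2076: Mon, 2077: Wed, 2078: Thu, 2079: Fri ✓, 2080: Sat, 2081: Mon, 2082: Tue, 2083: Wed, 2084: Thu, 2085: Sat, 2086: Sun, 2087: Mon, 2088: Tue, 2089: Thu, 2090: Fri ✓, 2091: Sat, 2092: Sun, 2093: Tue
Fridays: 2079, 2090.

2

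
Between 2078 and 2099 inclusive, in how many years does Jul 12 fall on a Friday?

Day of week of July 12 in each year:
2078: Tue, 2079: Wed, 2080: Fri ✓, 2081: Sat, 2082: Sun, 2083: Mon, 2084: Wed, 2085: Thu, 2086: Fri ✓, 2087: Sat, 2088: Mon, 2089: Tue, 2090: Wed, 2091: Thu, 2092: Sat, 2093: Sun, 2094: Mon, 2095: Tue, 2096: Thu, 2097: Fri ✓, 2098: Sat, 2099: Sun
Fridays: 2080, 2086, 2097.

3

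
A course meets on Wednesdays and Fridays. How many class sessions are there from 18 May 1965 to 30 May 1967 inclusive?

18 May 1965 is a Tuesday.
From 18 May 1965 to 30 May 1967 is 743 days inclusive.
743 = 7 × 106 + 1, so there are 106 full weeks plus 1 extra day.
Each full week contributes 2 days from the set (Wed, Fri): 106 × 2 = 212.
The 1 extra day is Tuesday — none qualify.
Total: 212 + 0 = 212.

212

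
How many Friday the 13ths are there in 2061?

The 13th falls on a Friday when the month's 13th has weekday Fri.
Jan 13 is Thu; Feb 13 is Sun; Mar 13 is Sun; Apr 13 is Wed; May 13 is Fri ✓; Jun 13 is Mon; Jul 13 is Wed; Aug 13 is Sat; Sep 13 is Tue; Oct 13 is Thu; Nov 13 is Sun; Dec 13 is Tue.
Friday the 13ths: May.

1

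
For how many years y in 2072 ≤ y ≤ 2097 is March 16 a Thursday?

4

Day of week of March 16 in each year:
2072: Wed, 2073: Thu ✓, 2074: Fri, 2075: Sat, 2076: Mon, 2077: Tue, 2078: Wed, 2079: Thu ✓, 2080: Sat, 2081: Sun, 2082: Mon, 2083: Tue, 2084: Thu ✓, 2085: Fri, 2086: Sat, 2087: Sun, 2088: Tue, 2089: Wed, 2090: Thu ✓, 2091: Fri, 2092: Sun, 2093: Mon, 2094: Tue, 2095: Wed, 2096: Fri, 2097: Sat
Thursdays: 2073, 2079, 2084, 2090.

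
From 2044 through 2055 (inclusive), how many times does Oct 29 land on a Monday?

Day of week of October 29 in each year:
2044: Sat, 2045: Sun, 2046: Mon ✓, 2047: Tue, 2048: Thu, 2049: Fri, 2050: Sat, 2051: Sun, 2052: Tue, 2053: Wed, 2054: Thu, 2055: Fri
Mondays: 2046.

1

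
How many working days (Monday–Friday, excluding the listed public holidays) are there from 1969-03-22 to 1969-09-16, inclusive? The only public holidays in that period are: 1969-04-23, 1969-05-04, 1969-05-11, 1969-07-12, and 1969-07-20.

126

1969-03-22 is a Saturday.
The range spans 179 days (inclusive of both endpoints).
179 = 7 × 25 + 4, so there are 25 full weeks plus 4 extra days.
Each full week contributes 5 weekdays (Mon–Fri): 25 × 5 = 125.
The 4 extra days are Sat, Sun, Mon, Tue — 2 of them qualify.
Total: 125 + 2 = 127.
Holidays: 1969-04-23 (Wed); 1969-05-04 (Sun); 1969-05-11 (Sun); 1969-07-12 (Sat); 1969-07-20 (Sun).
1 of the 5 holidays fall on weekdays; the rest are weekends and were already excluded.
Business days: 127 − 1 = 126.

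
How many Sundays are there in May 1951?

4

May 1, 1951 is a Tuesday.
From May 1, 1951 to May 31, 1951 is 31 days inclusive.
31 = 7 × 4 + 3, so there are 4 full weeks plus 3 extra days.
Each full week contributes one Sunday: 4 so far.
The 3 extra days are Tue, Wed, Thu — none qualify.
Total: 4 + 0 = 4.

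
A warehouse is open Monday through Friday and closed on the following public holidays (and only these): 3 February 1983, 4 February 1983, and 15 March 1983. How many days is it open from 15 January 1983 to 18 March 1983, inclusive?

42

15 January 1983 is a Saturday.
From 15 January 1983 to 18 March 1983 is 63 days inclusive.
63 = 7 × 9, so the span is exactly 9 full weeks.
Each full week contributes 5 weekdays (Mon–Fri): 9 × 5 = 45.
Total: 45.
Holidays: 3 February 1983 (Thu); 4 February 1983 (Fri); 15 March 1983 (Tue).
All 3 holidays fall on weekdays, so subtract 3.
Business days: 45 − 3 = 42.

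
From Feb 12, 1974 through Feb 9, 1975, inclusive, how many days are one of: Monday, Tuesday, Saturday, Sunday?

207

Feb 12, 1974 is a Tuesday.
The range spans 363 days (inclusive of both endpoints).
363 = 7 × 51 + 6, so there are 51 full weeks plus 6 extra days.
Each full week contributes 4 days from the set (Mon, Tue, Sat, Sun): 51 × 4 = 204.
The 6 extra days are Tuesday, Wednesday, Thursday, Friday, Saturday, Sunday — 3 of them qualify.
Total: 204 + 3 = 207.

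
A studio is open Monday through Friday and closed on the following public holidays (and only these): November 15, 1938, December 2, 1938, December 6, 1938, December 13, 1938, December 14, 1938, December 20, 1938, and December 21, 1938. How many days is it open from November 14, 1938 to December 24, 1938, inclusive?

November 14, 1938 is a Monday.
That's 41 days from start to end, counting both.
41 = 7 × 5 + 6, so there are 5 full weeks plus 6 extra days.
Each full week contributes 5 weekdays (Mon–Fri): 5 × 5 = 25.
The 6 extra days are Monday, Tuesday, Wednesday, Thursday, Friday, Saturday — 5 of them qualify.
Total: 25 + 5 = 30.
Holidays: November 15, 1938 (Tue); December 2, 1938 (Fri); December 6, 1938 (Tue); December 13, 1938 (Tue); December 14, 1938 (Wed); December 20, 1938 (Tue); December 21, 1938 (Wed).
All 7 holidays fall on weekdays, so subtract 7.
Business days: 30 − 7 = 23.

23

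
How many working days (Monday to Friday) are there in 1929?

Jan 1, 1929 is a Tuesday.
The range spans 365 days (inclusive of both endpoints).
365 = 7 × 52 + 1, so there are 52 full weeks plus 1 extra day.
Each full week contributes 5 weekdays (Mon–Fri): 52 × 5 = 260.
The 1 extra day is Tue — 1 of them qualifies.
Total: 260 + 1 = 261.

261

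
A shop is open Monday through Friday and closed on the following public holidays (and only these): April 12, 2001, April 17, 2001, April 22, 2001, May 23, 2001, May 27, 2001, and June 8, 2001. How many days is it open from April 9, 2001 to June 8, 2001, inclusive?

April 9, 2001 is a Monday.
That's 61 days from start to end, counting both.
61 = 7 × 8 + 5, so there are 8 full weeks plus 5 extra days.
Each full week contributes 5 weekdays (Mon–Fri): 8 × 5 = 40.
The 5 extra days are Monday, Tuesday, Wednesday, Thursday, Friday — 5 of them qualify.
Total: 40 + 5 = 45.
Holidays: April 12, 2001 (Thu); April 17, 2001 (Tue); April 22, 2001 (Sun); May 23, 2001 (Wed); May 27, 2001 (Sun); June 8, 2001 (Fri).
4 of the 6 holidays fall on weekdays; the rest are weekends and were already excluded.
Business days: 45 − 4 = 41.

41 working days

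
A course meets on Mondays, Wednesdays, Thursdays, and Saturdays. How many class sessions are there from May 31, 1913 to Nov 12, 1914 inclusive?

304

May 31, 1913 is a Saturday.
From May 31, 1913 to Nov 12, 1914 is 531 days inclusive.
531 = 7 × 75 + 6, so there are 75 full weeks plus 6 extra days.
Each full week contributes 4 days from the set (Mon, Wed, Thu, Sat): 75 × 4 = 300.
The 6 extra days are Saturday, Sunday, Monday, Tuesday, Wednesday, Thursday — 4 of them qualify.
Total: 300 + 4 = 304.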